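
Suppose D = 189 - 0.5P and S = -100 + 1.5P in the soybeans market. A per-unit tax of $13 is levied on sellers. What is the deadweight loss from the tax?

Deadweight loss = 31.6875

Pre-tax equilibrium: P* = 144.5, Q* = 116.75.
Tax on sellers shifts supply to S = -100 + 1.5(P − 13) = -119.5 + 1.5P.
189 - 0.5P = -119.5 + 1.5P gives buyer price Pb = 154.25; sellers receive Ps = 154.25 − 13 = 141.25.
New quantity: Q = 189 − 0.5(154.25) = 111.875.
DWL = ½ × 13 × (116.75 − 111.875) = 31.6875.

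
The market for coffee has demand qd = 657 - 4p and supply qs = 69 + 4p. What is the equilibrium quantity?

Set qd = qs: 657 - 4p = 69 + 4p.
588 = 8p, so p* = 73.5.
q* = 657 − 4(73.5) = 363.

q* = 363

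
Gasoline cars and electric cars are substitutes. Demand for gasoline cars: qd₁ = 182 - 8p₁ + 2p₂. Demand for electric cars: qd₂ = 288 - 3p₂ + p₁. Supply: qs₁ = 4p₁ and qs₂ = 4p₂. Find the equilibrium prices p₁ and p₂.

p₁ = 925/41, p₂ = 1819/41

Market 1: 182 - 8p₁ + 2p₂ = 4p₁ → 12p₁ - 2p₂ = 182.
Market 2: 7p₂ - p₁ = 288.
Eliminating p₂: 7×(1) + 2×(2) gives 82p₁ = 1850, so p₁ = 925/41.
Back-substitute into (2): p₂ = (288 + 1×925/41) / 7 = 1819/41.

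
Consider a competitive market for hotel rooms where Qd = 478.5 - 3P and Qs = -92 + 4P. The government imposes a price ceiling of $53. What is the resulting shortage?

Equilibrium price would be P* = 81.5, so the ceiling at 53 binds.
At P = 53: Qd = 478.5 − 3(53) = 319.5, Qs = -92 + 4(53) = 120.
Shortage = 319.5 − 120 = 199.5.

Shortage = 199.5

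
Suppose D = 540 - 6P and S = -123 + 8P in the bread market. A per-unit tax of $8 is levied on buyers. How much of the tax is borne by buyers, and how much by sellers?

Pre-tax equilibrium: P* = 663/14, Q* = 1791/7.
Tax on buyers shifts demand to D = 540 − 6(P + 8) = 492 - 6P.
492 - 6P = -123 + 8P gives seller price Ps = 615/14; buyers pay Pb = 615/14 + 8 = 727/14.
New quantity: Q = 540 − 6(727/14) = 1599/7.
Buyer burden = 727/14 − 663/14 = 32/7; seller burden = 663/14 − 615/14 = 24/7.

Buyers bear 32/7, sellers bear 24/7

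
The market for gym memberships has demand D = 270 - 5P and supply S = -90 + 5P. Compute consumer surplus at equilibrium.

Equilibrium: 270 - 5P = -90 + 5P gives P* = 36, Q* = 90.
Demand choke price (D = 0): P = 54.
CS = ½(54 − 36)(90) = 810.

Consumer surplus = 810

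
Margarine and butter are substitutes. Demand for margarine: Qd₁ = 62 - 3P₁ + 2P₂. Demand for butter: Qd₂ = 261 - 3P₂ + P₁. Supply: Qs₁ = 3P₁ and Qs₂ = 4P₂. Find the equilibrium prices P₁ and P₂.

Market 1: 62 - 3P₁ + 2P₂ = 3P₁ → 6P₁ - 2P₂ = 62.
Market 2: 7P₂ - P₁ = 261.
Eliminating P₂: 7×(1) + 2×(2) gives 40P₁ = 956, so P₁ = 23.9.
Back-substitute into (2): P₂ = (261 + 1×23.9) / 7 = 40.7.

P₁ = 23.9, P₂ = 40.7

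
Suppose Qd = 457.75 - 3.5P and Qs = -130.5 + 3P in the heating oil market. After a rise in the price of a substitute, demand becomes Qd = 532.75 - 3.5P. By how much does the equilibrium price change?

Original equilibrium: P* = 90.5, Q* = 141.
New equilibrium: 532.75 - 3.5P = -130.5 + 3P, so 663.25 = 6.5P and P' = 2653/26; Q' = 532.75 − 3.5(2653/26) = 2283/13.
Change in price: 2653/26 − 90.5 = 150/13.

ΔP = 150/13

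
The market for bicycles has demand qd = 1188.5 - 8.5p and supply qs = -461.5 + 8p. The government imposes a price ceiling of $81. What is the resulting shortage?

Equilibrium price would be p* = 100, so the ceiling at 81 binds.
At p = 81: qd = 1188.5 − 8.5(81) = 500, qs = -461.5 + 8(81) = 186.5.
Shortage = 500 − 186.5 = 313.5.

Shortage = 313.5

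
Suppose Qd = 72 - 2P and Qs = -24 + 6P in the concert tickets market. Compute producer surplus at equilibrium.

Producer surplus = 192

Equilibrium: 72 - 2P = -24 + 6P gives P* = 12, Q* = 48.
Supply starts at P = 4 (where Qs = 0).
PS = ½(12 − 4)(48) = 192.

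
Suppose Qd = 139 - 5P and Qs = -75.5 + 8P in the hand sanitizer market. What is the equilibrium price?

Set Qd = Qs: 139 - 5P = -75.5 + 8P.
214.5 = 13P, so P* = 16.5.
Q* = 139 − 5(16.5) = 56.5.

P* = 16.5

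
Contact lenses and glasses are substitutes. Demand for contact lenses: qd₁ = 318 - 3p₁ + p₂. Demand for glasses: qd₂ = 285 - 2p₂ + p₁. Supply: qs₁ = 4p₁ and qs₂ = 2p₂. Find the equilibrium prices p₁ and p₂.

p₁ = 173/3, p₂ = 257/3

Market 1: 318 - 3p₁ + p₂ = 4p₁ → 7p₁ - p₂ = 318.
Market 2: 4p₂ - p₁ = 285.
Eliminating p₂: 4×(1) + 1×(2) gives 27p₁ = 1557, so p₁ = 173/3.
Back-substitute into (2): p₂ = (285 + 1×173/3) / 4 = 257/3.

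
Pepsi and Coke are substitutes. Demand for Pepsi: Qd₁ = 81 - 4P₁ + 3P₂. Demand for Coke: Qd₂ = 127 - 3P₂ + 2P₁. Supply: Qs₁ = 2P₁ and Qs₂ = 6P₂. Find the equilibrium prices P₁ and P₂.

P₁ = 23.125, P₂ = 19.25

Market 1: 81 - 4P₁ + 3P₂ = 2P₁ → 6P₁ - 3P₂ = 81.
Market 2: 9P₂ - 2P₁ = 127.
Eliminating P₂: 9×(1) + 3×(2) gives 48P₁ = 1110, so P₁ = 23.125.
Back-substitute into (2): P₂ = (127 + 2×23.125) / 9 = 19.25.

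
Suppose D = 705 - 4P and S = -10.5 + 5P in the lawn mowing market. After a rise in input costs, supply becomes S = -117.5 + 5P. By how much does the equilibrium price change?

ΔP = 107/9

Original equilibrium: P* = 79.5, Q* = 387.
New equilibrium: 705 - 4P = -117.5 + 5P, so 822.5 = 9P and P' = 1645/18; Q' = 705 − 4(1645/18) = 3055/9.
Change in price: 1645/18 − 79.5 = 107/9.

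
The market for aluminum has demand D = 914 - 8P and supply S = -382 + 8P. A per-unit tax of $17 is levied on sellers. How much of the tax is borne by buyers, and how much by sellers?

Pre-tax equilibrium: P* = 81, Q* = 266.
Tax on sellers shifts supply to S = -382 + 8(P − 17) = -518 + 8P.
914 - 8P = -518 + 8P gives buyer price Pb = 89.5; sellers receive Ps = 89.5 − 17 = 72.5.
New quantity: Q = 914 − 8(89.5) = 198.
Buyer burden = 89.5 − 81 = 8.5; seller burden = 81 − 72.5 = 8.5.

Buyers bear $8.5, sellers bear $8.5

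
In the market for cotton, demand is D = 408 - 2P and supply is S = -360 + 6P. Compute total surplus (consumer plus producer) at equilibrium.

Equilibrium: 408 - 2P = -360 + 6P gives P* = 96, Q* = 216.
Demand choke price: P = 204; supply starts at P = 60.
CS = ½(204 − 96)(216) = 11664; PS = ½(96 − 60)(216) = 3888.

Total surplus = 15552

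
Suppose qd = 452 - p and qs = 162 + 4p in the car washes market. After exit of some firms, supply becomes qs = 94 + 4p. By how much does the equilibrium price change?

Δp = 13.6

Original equilibrium: p* = 58, q* = 394.
New equilibrium: 452 - p = 94 + 4p, so 358 = 5p and p' = 71.6; q' = 452 − 1(71.6) = 380.4.
Change in price: 71.6 − 58 = 13.6.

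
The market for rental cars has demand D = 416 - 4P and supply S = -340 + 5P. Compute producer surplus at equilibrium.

Producer surplus = 640

Equilibrium: 416 - 4P = -340 + 5P gives P* = 84, Q* = 80.
Supply starts at P = 68 (where S = 0).
PS = ½(84 − 68)(80) = 640.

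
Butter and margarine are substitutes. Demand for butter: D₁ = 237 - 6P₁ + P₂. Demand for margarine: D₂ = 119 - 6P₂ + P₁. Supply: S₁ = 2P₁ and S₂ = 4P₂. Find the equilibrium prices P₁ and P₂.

Market 1: 237 - 6P₁ + P₂ = 2P₁ → 8P₁ - P₂ = 237.
Market 2: 10P₂ - P₁ = 119.
Eliminating P₂: 10×(1) + 1×(2) gives 79P₁ = 2489, so P₁ = 2489/79.
Back-substitute into (2): P₂ = (119 + 1×2489/79) / 10 = 1189/79.

P₁ = 2489/79, P₂ = 1189/79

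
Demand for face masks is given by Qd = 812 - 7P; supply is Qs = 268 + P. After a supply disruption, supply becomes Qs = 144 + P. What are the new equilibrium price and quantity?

Original equilibrium: P* = 68, Q* = 336.
New equilibrium: 812 - 7P = 144 + P, so 668 = 8P and P' = 83.5; Q' = 812 − 7(83.5) = 227.5.

P' = 83.5, Q' = 227.5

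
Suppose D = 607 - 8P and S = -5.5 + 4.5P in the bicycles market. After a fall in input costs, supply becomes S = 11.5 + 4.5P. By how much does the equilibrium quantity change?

ΔQ = 10.88

Original equilibrium: P* = 49, Q* = 215.
New equilibrium: 607 - 8P = 11.5 + 4.5P, so 595.5 = 12.5P and P' = 47.64; Q' = 607 − 8(47.64) = 225.88.
Change in quantity: 225.88 − 215 = 10.88.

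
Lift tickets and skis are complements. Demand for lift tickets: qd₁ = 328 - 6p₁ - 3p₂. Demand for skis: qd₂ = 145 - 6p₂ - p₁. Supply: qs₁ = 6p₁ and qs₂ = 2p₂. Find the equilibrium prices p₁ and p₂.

Market 1: 328 - 6p₁ - 3p₂ = 6p₁ → 12p₁ + 3p₂ = 328.
Market 2: 8p₂ + p₁ = 145.
Eliminating p₂: 8×(1) − 3×(2) gives 93p₁ = 2189, so p₁ = 2189/93.
Back-substitute into (2): p₂ = (145 − 1×2189/93) / 8 = 1412/93.

p₁ = 2189/93, p₂ = 1412/93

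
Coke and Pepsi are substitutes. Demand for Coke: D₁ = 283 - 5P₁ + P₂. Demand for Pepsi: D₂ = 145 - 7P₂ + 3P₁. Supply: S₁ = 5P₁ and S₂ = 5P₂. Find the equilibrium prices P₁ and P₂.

Market 1: 283 - 5P₁ + P₂ = 5P₁ → 10P₁ - P₂ = 283.
Market 2: 12P₂ - 3P₁ = 145.
Eliminating P₂: 12×(1) + 1×(2) gives 117P₁ = 3541, so P₁ = 3541/117.
Back-substitute into (2): P₂ = (145 + 3×3541/117) / 12 = 2299/117.

P₁ = 3541/117, P₂ = 2299/117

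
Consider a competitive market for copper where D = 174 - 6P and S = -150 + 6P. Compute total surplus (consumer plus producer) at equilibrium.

Total surplus = 24

Equilibrium: 174 - 6P = -150 + 6P gives P* = 27, Q* = 12.
Demand choke price: P = 29; supply starts at P = 25.
CS = ½(29 − 27)(12) = 12; PS = ½(27 − 25)(12) = 12.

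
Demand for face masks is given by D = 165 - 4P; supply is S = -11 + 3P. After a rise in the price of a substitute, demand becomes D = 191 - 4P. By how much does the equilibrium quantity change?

ΔQ = 78/7

Original equilibrium: P* = 176/7, Q* = 451/7.
New equilibrium: 191 - 4P = -11 + 3P, so 202 = 7P and P' = 202/7; Q' = 191 − 4(202/7) = 529/7.
Change in quantity: 529/7 − 451/7 = 78/7.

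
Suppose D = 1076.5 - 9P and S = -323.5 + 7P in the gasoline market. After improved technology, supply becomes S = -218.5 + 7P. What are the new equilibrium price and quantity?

P' = 80.9375, Q' = 348.0625

Original equilibrium: P* = 87.5, Q* = 289.
New equilibrium: 1076.5 - 9P = -218.5 + 7P, so 1295 = 16P and P' = 80.9375; Q' = 1076.5 − 9(80.9375) = 348.0625.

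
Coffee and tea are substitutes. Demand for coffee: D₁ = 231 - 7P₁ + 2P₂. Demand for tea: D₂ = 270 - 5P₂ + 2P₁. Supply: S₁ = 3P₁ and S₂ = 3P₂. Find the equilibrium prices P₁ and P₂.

Market 1: 231 - 7P₁ + 2P₂ = 3P₁ → 10P₁ - 2P₂ = 231.
Market 2: 8P₂ - 2P₁ = 270.
Eliminating P₂: 8×(1) + 2×(2) gives 76P₁ = 2388, so P₁ = 597/19.
Back-substitute into (2): P₂ = (270 + 2×597/19) / 8 = 1581/38.

P₁ = 597/19, P₂ = 1581/38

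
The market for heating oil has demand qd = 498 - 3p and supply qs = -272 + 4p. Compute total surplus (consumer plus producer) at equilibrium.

Total surplus = 8232

Equilibrium: 498 - 3p = -272 + 4p gives p* = 110, q* = 168.
Demand choke price: p = 166; supply starts at p = 68.
CS = ½(166 − 110)(168) = 4704; PS = ½(110 − 68)(168) = 3528.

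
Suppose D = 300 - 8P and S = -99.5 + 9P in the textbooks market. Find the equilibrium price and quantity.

P* = 23.5, Q* = 112

Set D = S: 300 - 8P = -99.5 + 9P.
399.5 = 17P, so P* = 23.5.
Q* = 300 − 8(23.5) = 112.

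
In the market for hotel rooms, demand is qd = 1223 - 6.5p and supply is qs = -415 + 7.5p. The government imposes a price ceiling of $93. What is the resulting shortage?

Shortage = 336

Equilibrium price would be p* = 117, so the ceiling at 93 binds.
At p = 93: qd = 1223 − 6.5(93) = 618.5, qs = -415 + 7.5(93) = 282.5.
Shortage = 618.5 − 282.5 = 336.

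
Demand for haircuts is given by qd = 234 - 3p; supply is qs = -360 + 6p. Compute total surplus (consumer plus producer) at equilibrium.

Total surplus = 324

Equilibrium: 234 - 3p = -360 + 6p gives p* = 66, q* = 36.
Demand choke price: p = 78; supply starts at p = 60.
CS = ½(78 − 66)(36) = 216; PS = ½(66 − 60)(36) = 108.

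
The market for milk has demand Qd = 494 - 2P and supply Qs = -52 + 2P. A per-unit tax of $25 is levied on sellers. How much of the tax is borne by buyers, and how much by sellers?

Pre-tax equilibrium: P* = 136.5, Q* = 221.
Tax on sellers shifts supply to Qs = -52 + 2(P − 25) = -102 + 2P.
494 - 2P = -102 + 2P gives buyer price Pb = 149; sellers receive Ps = 149 − 25 = 124.
New quantity: Q = 494 − 2(149) = 196.
Buyer burden = 149 − 136.5 = 12.5; seller burden = 136.5 − 124 = 12.5.

Buyers bear $12.5, sellers bear $12.5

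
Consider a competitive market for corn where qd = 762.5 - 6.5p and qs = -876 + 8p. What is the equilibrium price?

p* = 113

Set qd = qs: 762.5 - 6.5p = -876 + 8p.
1638.5 = 14.5p, so p* = 113.
q* = 762.5 − 6.5(113) = 28.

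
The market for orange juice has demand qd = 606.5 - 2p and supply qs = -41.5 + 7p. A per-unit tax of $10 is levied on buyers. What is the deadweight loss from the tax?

Pre-tax equilibrium: p* = 72, q* = 462.5.
Tax on buyers shifts demand to qd = 606.5 − 2(p + 10) = 586.5 - 2p.
586.5 - 2p = -41.5 + 7p gives seller price ps = 628/9; buyers pay pb = 628/9 + 10 = 718/9.
New quantity: q = 606.5 − 2(718/9) = 8045/18.
DWL = ½ × 10 × (462.5 − 8045/18) = 700/9.

Deadweight loss = 700/9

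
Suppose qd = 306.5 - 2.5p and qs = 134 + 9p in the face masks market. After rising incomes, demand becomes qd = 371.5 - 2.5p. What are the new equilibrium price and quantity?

Original equilibrium: p* = 15, q* = 269.
New equilibrium: 371.5 - 2.5p = 134 + 9p, so 237.5 = 11.5p and p' = 475/23; q' = 371.5 − 2.5(475/23) = 7357/23.

p' = 475/23, q' = 7357/23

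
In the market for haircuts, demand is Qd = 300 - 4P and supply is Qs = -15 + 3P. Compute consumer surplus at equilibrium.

Consumer surplus = 1800

Equilibrium: 300 - 4P = -15 + 3P gives P* = 45, Q* = 120.
Demand choke price (Qd = 0): P = 75.
CS = ½(75 − 45)(120) = 1800.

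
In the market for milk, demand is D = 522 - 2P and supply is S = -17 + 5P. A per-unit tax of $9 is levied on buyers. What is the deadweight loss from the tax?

Pre-tax equilibrium: P* = 77, Q* = 368.
Tax on buyers shifts demand to D = 522 − 2(P + 9) = 504 - 2P.
504 - 2P = -17 + 5P gives seller price Ps = 521/7; buyers pay Pb = 521/7 + 9 = 584/7.
New quantity: Q = 522 − 2(584/7) = 2486/7.
DWL = ½ × 9 × (368 − 2486/7) = 405/7.

Deadweight loss = 405/7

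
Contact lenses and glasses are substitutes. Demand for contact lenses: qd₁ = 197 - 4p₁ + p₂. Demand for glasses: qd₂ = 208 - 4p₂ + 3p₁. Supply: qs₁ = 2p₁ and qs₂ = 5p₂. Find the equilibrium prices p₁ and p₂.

p₁ = 1981/51, p₂ = 613/17

Market 1: 197 - 4p₁ + p₂ = 2p₁ → 6p₁ - p₂ = 197.
Market 2: 9p₂ - 3p₁ = 208.
Eliminating p₂: 9×(1) + 1×(2) gives 51p₁ = 1981, so p₁ = 1981/51.
Back-substitute into (2): p₂ = (208 + 3×1981/51) / 9 = 613/17.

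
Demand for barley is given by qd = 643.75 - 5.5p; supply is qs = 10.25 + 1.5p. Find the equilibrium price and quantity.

p* = 90.5, q* = 146

Set qd = qs: 643.75 - 5.5p = 10.25 + 1.5p.
633.5 = 7p, so p* = 90.5.
q* = 643.75 − 5.5(90.5) = 146.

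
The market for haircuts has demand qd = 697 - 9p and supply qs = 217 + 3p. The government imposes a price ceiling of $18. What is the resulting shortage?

Equilibrium price would be p* = 40, so the ceiling at 18 binds.
At p = 18: qd = 697 − 9(18) = 535, qs = 217 + 3(18) = 271.
Shortage = 535 − 271 = 264.

Shortage = 264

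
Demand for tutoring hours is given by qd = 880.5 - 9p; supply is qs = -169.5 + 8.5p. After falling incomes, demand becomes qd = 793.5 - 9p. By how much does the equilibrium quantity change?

Δq = -1479/35

Original equilibrium: p* = 60, q* = 340.5.
New equilibrium: 793.5 - 9p = -169.5 + 8.5p, so 963 = 17.5p and p' = 1926/35; q' = 793.5 − 9(1926/35) = 20877/70.
Change in quantity: 20877/70 − 340.5 = -1479/35.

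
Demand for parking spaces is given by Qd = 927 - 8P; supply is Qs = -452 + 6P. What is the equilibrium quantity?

Q* = 139

Set Qd = Qs: 927 - 8P = -452 + 6P.
1379 = 14P, so P* = 98.5.
Q* = 927 − 8(98.5) = 139.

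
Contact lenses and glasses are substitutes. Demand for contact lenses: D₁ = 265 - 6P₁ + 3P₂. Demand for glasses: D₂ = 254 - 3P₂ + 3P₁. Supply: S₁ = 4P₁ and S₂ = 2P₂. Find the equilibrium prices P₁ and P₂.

Market 1: 265 - 6P₁ + 3P₂ = 4P₁ → 10P₁ - 3P₂ = 265.
Market 2: 5P₂ - 3P₁ = 254.
Eliminating P₂: 5×(1) + 3×(2) gives 41P₁ = 2087, so P₁ = 2087/41.
Back-substitute into (2): P₂ = (254 + 3×2087/41) / 5 = 3335/41.

P₁ = 2087/41, P₂ = 3335/41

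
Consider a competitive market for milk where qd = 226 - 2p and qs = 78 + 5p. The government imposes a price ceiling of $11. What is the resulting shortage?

Shortage = 71

Equilibrium price would be p* = 148/7, so the ceiling at 11 binds.
At p = 11: qd = 226 − 2(11) = 204, qs = 78 + 5(11) = 133.
Shortage = 204 − 133 = 71.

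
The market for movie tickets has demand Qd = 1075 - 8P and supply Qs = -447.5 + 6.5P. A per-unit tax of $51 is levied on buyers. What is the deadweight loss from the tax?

Deadweight loss = 135252/29

Pre-tax equilibrium: P* = 105, Q* = 235.
Tax on buyers shifts demand to Qd = 1075 − 8(P + 51) = 667 - 8P.
667 - 8P = -447.5 + 6.5P gives seller price Ps = 2229/29; buyers pay Pb = 2229/29 + 51 = 3708/29.
New quantity: Q = 1075 − 8(3708/29) = 1511/29.
DWL = ½ × 51 × (235 − 1511/29) = 135252/29.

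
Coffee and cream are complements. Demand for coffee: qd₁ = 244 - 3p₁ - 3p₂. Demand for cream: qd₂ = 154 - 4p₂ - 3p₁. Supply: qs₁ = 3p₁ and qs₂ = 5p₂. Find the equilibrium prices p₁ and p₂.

Market 1: 244 - 3p₁ - 3p₂ = 3p₁ → 6p₁ + 3p₂ = 244.
Market 2: 9p₂ + 3p₁ = 154.
Eliminating p₂: 9×(1) − 3×(2) gives 45p₁ = 1734, so p₁ = 578/15.
Back-substitute into (2): p₂ = (154 − 3×578/15) / 9 = 64/15.

p₁ = 578/15, p₂ = 64/15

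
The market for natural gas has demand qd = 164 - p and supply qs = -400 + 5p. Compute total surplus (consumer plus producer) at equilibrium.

Equilibrium: 164 - p = -400 + 5p gives p* = 94, q* = 70.
Demand choke price: p = 164; supply starts at p = 80.
CS = ½(164 − 94)(70) = 2450; PS = ½(94 − 80)(70) = 490.

Total surplus = 2940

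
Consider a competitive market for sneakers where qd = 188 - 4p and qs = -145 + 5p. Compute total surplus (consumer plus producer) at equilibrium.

Total surplus = 360

Equilibrium: 188 - 4p = -145 + 5p gives p* = 37, q* = 40.
Demand choke price: p = 47; supply starts at p = 29.
CS = ½(47 − 37)(40) = 200; PS = ½(37 − 29)(40) = 160.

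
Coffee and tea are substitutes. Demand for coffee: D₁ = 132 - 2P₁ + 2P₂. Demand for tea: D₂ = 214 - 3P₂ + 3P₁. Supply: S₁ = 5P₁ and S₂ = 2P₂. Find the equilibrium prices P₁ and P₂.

P₁ = 1088/29, P₂ = 1894/29

Market 1: 132 - 2P₁ + 2P₂ = 5P₁ → 7P₁ - 2P₂ = 132.
Market 2: 5P₂ - 3P₁ = 214.
Eliminating P₂: 5×(1) + 2×(2) gives 29P₁ = 1088, so P₁ = 1088/29.
Back-substitute into (2): P₂ = (214 + 3×1088/29) / 5 = 1894/29.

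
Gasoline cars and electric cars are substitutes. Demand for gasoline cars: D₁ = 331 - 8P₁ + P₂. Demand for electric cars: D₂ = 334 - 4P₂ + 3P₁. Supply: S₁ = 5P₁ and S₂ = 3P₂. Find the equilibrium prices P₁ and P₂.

P₁ = 30.125, P₂ = 60.625

Market 1: 331 - 8P₁ + P₂ = 5P₁ → 13P₁ - P₂ = 331.
Market 2: 7P₂ - 3P₁ = 334.
Eliminating P₂: 7×(1) + 1×(2) gives 88P₁ = 2651, so P₁ = 30.125.
Back-substitute into (2): P₂ = (334 + 3×30.125) / 7 = 60.625.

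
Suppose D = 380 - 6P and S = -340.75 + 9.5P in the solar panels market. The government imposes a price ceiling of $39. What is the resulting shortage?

Shortage = 116.25

Equilibrium price would be P* = 46.5, so the ceiling at 39 binds.
At P = 39: D = 380 − 6(39) = 146, S = -340.75 + 9.5(39) = 29.75.
Shortage = 146 − 29.75 = 116.25.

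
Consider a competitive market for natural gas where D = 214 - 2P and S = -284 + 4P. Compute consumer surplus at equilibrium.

Consumer surplus = 576

Equilibrium: 214 - 2P = -284 + 4P gives P* = 83, Q* = 48.
Demand choke price (D = 0): P = 107.
CS = ½(107 − 83)(48) = 576.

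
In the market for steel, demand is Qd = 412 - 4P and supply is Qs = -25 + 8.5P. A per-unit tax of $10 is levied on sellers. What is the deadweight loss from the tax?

Deadweight loss = 136

Pre-tax equilibrium: P* = 34.96, Q* = 272.16.
Tax on sellers shifts supply to Qs = -25 + 8.5(P − 10) = -110 + 8.5P.
412 - 4P = -110 + 8.5P gives buyer price Pb = 41.76; sellers receive Ps = 41.76 − 10 = 31.76.
New quantity: Q = 412 − 4(41.76) = 244.96.
DWL = ½ × 10 × (272.16 − 244.96) = 136.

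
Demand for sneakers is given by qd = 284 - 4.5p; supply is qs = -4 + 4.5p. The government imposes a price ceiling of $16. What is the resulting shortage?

Equilibrium price would be p* = 32, so the ceiling at 16 binds.
At p = 16: qd = 284 − 4.5(16) = 212, qs = -4 + 4.5(16) = 68.
Shortage = 212 − 68 = 144.

Shortage = 144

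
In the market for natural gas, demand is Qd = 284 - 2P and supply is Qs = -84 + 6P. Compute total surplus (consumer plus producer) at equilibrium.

Equilibrium: 284 - 2P = -84 + 6P gives P* = 46, Q* = 192.
Demand choke price: P = 142; supply starts at P = 14.
CS = ½(142 − 46)(192) = 9216; PS = ½(46 − 14)(192) = 3072.

Total surplus = 12288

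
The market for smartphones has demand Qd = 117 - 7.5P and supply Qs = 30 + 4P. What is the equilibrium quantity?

Q* = 1386/23

Set Qd = Qs: 117 - 7.5P = 30 + 4P.
87 = 11.5P, so P* = 174/23.
Q* = 117 − 7.5(174/23) = 1386/23.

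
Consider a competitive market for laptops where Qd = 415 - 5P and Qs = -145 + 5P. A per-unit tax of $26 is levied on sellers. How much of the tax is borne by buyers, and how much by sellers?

Buyers bear $13, sellers bear $13

Pre-tax equilibrium: P* = 56, Q* = 135.
Tax on sellers shifts supply to Qs = -145 + 5(P − 26) = -275 + 5P.
415 - 5P = -275 + 5P gives buyer price Pb = 69; sellers receive Ps = 69 − 26 = 43.
New quantity: Q = 415 − 5(69) = 70.
Buyer burden = 69 − 56 = 13; seller burden = 56 − 43 = 13.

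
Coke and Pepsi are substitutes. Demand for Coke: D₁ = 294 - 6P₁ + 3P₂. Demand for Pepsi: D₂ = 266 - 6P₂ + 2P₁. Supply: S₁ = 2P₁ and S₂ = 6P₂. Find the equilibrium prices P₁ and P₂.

P₁ = 721/15, P₂ = 1358/45

Market 1: 294 - 6P₁ + 3P₂ = 2P₁ → 8P₁ - 3P₂ = 294.
Market 2: 12P₂ - 2P₁ = 266.
Eliminating P₂: 12×(1) + 3×(2) gives 90P₁ = 4326, so P₁ = 721/15.
Back-substitute into (2): P₂ = (266 + 2×721/15) / 12 = 1358/45.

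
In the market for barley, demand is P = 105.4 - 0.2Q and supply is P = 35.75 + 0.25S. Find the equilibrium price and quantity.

Set the two price expressions equal: 105.4 - 0.2Q = 35.75 + 0.25Q.
69.65 = 0.45Q, so Q* = 1393/9.
P* = 105.4 − (0.2)(1393/9) = 670/9.

P* = 670/9, Q* = 1393/9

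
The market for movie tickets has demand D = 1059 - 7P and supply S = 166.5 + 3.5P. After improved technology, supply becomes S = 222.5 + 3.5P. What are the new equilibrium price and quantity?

Original equilibrium: P* = 85, Q* = 464.
New equilibrium: 1059 - 7P = 222.5 + 3.5P, so 836.5 = 10.5P and P' = 239/3; Q' = 1059 − 7(239/3) = 1504/3.

P' = 239/3, Q' = 1504/3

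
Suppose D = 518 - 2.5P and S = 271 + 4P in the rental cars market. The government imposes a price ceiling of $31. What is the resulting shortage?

Equilibrium price would be P* = 38, so the ceiling at 31 binds.
At P = 31: D = 518 − 2.5(31) = 440.5, S = 271 + 4(31) = 395.
Shortage = 440.5 − 395 = 45.5.

Shortage = 45.5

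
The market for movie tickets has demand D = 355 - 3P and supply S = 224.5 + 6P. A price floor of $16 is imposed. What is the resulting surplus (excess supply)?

Equilibrium price would be P* = 14.5, so the floor at 16 binds.
At P = 16: D = 307, S = 320.5.
Surplus = 320.5 − 307 = 13.5.

Surplus = 13.5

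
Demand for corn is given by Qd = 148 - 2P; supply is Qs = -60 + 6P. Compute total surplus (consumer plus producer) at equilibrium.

Equilibrium: 148 - 2P = -60 + 6P gives P* = 26, Q* = 96.
Demand choke price: P = 74; supply starts at P = 10.
CS = ½(74 − 26)(96) = 2304; PS = ½(26 − 10)(96) = 768.

Total surplus = 3072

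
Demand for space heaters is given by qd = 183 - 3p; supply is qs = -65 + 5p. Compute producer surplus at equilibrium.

Equilibrium: 183 - 3p = -65 + 5p gives p* = 31, q* = 90.
Supply starts at p = 13 (where qs = 0).
PS = ½(31 − 13)(90) = 810.

Producer surplus = 810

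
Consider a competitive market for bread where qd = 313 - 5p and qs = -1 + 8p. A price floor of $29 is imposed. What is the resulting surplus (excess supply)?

Surplus = 63

Equilibrium price would be p* = 314/13, so the floor at 29 binds.
At p = 29: qd = 168, qs = 231.
Surplus = 231 − 168 = 63.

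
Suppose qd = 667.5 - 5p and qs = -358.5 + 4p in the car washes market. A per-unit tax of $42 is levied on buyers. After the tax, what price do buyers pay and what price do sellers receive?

Pre-tax equilibrium: p* = 114, q* = 97.5.
Tax on buyers shifts demand to qd = 667.5 − 5(p + 42) = 457.5 - 5p.
457.5 - 5p = -358.5 + 4p gives seller price ps = 272/3; buyers pay pb = 272/3 + 42 = 398/3.
New quantity: q = 667.5 − 5(398/3) = 25/6.

Buyers pay 398/3, sellers receive 272/3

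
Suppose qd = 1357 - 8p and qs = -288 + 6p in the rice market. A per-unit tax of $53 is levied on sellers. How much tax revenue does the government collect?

Pre-tax equilibrium: p* = 117.5, q* = 417.
Tax on sellers shifts supply to qs = -288 + 6(p − 53) = -606 + 6p.
1357 - 8p = -606 + 6p gives buyer price pb = 1963/14; sellers receive ps = 1963/14 − 53 = 1221/14.
New quantity: q = 1357 − 8(1963/14) = 1647/7.
Revenue = 53 × 1647/7 = 87291/7.

Tax revenue = 87291/7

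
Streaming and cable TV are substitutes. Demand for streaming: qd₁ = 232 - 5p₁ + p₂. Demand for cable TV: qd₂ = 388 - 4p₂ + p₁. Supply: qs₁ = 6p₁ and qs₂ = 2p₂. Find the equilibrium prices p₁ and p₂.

Market 1: 232 - 5p₁ + p₂ = 6p₁ → 11p₁ - p₂ = 232.
Market 2: 6p₂ - p₁ = 388.
Eliminating p₂: 6×(1) + 1×(2) gives 65p₁ = 1780, so p₁ = 356/13.
Back-substitute into (2): p₂ = (388 + 1×356/13) / 6 = 900/13.

p₁ = 356/13, p₂ = 900/13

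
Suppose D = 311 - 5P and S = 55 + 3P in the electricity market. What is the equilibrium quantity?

Set D = S: 311 - 5P = 55 + 3P.
256 = 8P, so P* = 32.
Q* = 311 − 5(32) = 151.

Q* = 151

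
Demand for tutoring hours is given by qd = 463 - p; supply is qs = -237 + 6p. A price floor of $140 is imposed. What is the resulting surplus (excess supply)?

Surplus = 280

Equilibrium price would be p* = 100, so the floor at 140 binds.
At p = 140: qd = 323, qs = 603.
Surplus = 603 − 323 = 280.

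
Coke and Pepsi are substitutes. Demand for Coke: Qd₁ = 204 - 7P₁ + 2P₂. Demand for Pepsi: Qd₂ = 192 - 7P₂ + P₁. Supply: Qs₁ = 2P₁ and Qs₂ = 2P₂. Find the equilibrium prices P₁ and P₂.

Market 1: 204 - 7P₁ + 2P₂ = 2P₁ → 9P₁ - 2P₂ = 204.
Market 2: 9P₂ - P₁ = 192.
Eliminating P₂: 9×(1) + 2×(2) gives 79P₁ = 2220, so P₁ = 2220/79.
Back-substitute into (2): P₂ = (192 + 1×2220/79) / 9 = 1932/79.

P₁ = 2220/79, P₂ = 1932/79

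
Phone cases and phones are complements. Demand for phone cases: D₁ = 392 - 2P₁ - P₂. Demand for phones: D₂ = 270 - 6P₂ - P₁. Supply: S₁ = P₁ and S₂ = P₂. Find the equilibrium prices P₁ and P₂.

Market 1: 392 - 2P₁ - P₂ = P₁ → 3P₁ + P₂ = 392.
Market 2: 7P₂ + P₁ = 270.
Eliminating P₂: 7×(1) − 1×(2) gives 20P₁ = 2474, so P₁ = 123.7.
Back-substitute into (2): P₂ = (270 − 1×123.7) / 7 = 20.9.

P₁ = 123.7, P₂ = 20.9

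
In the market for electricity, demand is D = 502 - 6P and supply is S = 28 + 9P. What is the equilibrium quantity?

Q* = 312.4

Set D = S: 502 - 6P = 28 + 9P.
474 = 15P, so P* = 31.6.
Q* = 502 − 6(31.6) = 312.4.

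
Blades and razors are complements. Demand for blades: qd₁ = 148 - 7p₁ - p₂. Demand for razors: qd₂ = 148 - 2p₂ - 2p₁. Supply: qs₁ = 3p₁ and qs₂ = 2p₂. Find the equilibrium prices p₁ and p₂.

Market 1: 148 - 7p₁ - p₂ = 3p₁ → 10p₁ + p₂ = 148.
Market 2: 4p₂ + 2p₁ = 148.
Eliminating p₂: 4×(1) − 1×(2) gives 38p₁ = 444, so p₁ = 222/19.
Back-substitute into (2): p₂ = (148 − 2×222/19) / 4 = 592/19.

p₁ = 222/19, p₂ = 592/19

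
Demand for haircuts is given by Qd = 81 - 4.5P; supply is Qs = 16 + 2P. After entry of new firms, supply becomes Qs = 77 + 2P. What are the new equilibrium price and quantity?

P' = 8/13, Q' = 1017/13

Original equilibrium: P* = 10, Q* = 36.
New equilibrium: 81 - 4.5P = 77 + 2P, so 4 = 6.5P and P' = 8/13; Q' = 81 − 4.5(8/13) = 1017/13.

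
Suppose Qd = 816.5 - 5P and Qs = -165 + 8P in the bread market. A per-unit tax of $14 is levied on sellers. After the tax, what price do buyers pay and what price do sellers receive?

Pre-tax equilibrium: P* = 75.5, Q* = 439.
Tax on sellers shifts supply to Qs = -165 + 8(P − 14) = -277 + 8P.
816.5 - 5P = -277 + 8P gives buyer price Pb = 2187/26; sellers receive Ps = 2187/26 − 14 = 1823/26.
New quantity: Q = 816.5 − 5(2187/26) = 5147/13.

Buyers pay 2187/26, sellers receive 1823/26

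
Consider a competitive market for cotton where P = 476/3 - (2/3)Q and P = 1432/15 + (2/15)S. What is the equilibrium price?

P* = 106

Set the two price expressions equal: 476/3 - (2/3)Q = 1432/15 + (2/15)Q.
63.2 = 0.8Q, so Q* = 79.
P* = 476/3 − (2/3)(79) = 106.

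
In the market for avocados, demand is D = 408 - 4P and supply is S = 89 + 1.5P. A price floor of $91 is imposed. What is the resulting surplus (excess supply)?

Surplus = 181.5

Equilibrium price would be P* = 58, so the floor at 91 binds.
At P = 91: D = 44, S = 225.5.
Surplus = 225.5 − 44 = 181.5.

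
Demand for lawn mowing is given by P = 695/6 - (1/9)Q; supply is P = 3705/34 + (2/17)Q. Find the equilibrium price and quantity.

Set the two price expressions equal: 695/6 - (1/9)Q = 3705/34 + (2/17)Q.
350/51 = (35/153)Q, so Q* = 30.
P* = 695/6 − (1/9)(30) = 112.5.

P* = 112.5, Q* = 30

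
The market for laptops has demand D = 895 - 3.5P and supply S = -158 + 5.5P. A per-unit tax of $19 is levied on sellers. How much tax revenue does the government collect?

Tax revenue = 304285/36

Pre-tax equilibrium: P* = 117, Q* = 485.5.
Tax on sellers shifts supply to S = -158 + 5.5(P − 19) = -262.5 + 5.5P.
895 - 3.5P = -262.5 + 5.5P gives buyer price Pb = 2315/18; sellers receive Ps = 2315/18 − 19 = 1973/18.
New quantity: Q = 895 − 3.5(2315/18) = 16015/36.
Revenue = 19 × 16015/36 = 304285/36.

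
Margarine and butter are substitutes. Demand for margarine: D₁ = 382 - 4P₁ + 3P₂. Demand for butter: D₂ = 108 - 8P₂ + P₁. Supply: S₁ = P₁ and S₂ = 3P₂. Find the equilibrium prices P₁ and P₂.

Market 1: 382 - 4P₁ + 3P₂ = P₁ → 5P₁ - 3P₂ = 382.
Market 2: 11P₂ - P₁ = 108.
Eliminating P₂: 11×(1) + 3×(2) gives 52P₁ = 4526, so P₁ = 2263/26.
Back-substitute into (2): P₂ = (108 + 1×2263/26) / 11 = 461/26.

P₁ = 2263/26, P₂ = 461/26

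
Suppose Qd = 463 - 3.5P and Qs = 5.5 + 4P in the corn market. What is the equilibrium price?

Set Qd = Qs: 463 - 3.5P = 5.5 + 4P.
457.5 = 7.5P, so P* = 61.
Q* = 463 − 3.5(61) = 249.5.

P* = 61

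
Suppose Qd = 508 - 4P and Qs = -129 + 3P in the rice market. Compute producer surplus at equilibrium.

Producer surplus = 3456

Equilibrium: 508 - 4P = -129 + 3P gives P* = 91, Q* = 144.
Supply starts at P = 43 (where Qs = 0).
PS = ½(91 − 43)(144) = 3456.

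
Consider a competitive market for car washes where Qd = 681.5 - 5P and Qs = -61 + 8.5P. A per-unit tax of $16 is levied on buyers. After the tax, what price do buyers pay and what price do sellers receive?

Buyers pay 1757/27, sellers receive 1325/27

Pre-tax equilibrium: P* = 55, Q* = 406.5.
Tax on buyers shifts demand to Qd = 681.5 − 5(P + 16) = 601.5 - 5P.
601.5 - 5P = -61 + 8.5P gives seller price Ps = 1325/27; buyers pay Pb = 1325/27 + 16 = 1757/27.
New quantity: Q = 681.5 − 5(1757/27) = 19231/54.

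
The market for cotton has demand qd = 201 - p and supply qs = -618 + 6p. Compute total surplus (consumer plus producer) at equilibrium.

Equilibrium: 201 - p = -618 + 6p gives p* = 117, q* = 84.
Demand choke price: p = 201; supply starts at p = 103.
CS = ½(201 − 117)(84) = 3528; PS = ½(117 − 103)(84) = 588.

Total surplus = 4116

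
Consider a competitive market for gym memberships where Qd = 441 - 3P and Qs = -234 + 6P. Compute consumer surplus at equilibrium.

Equilibrium: 441 - 3P = -234 + 6P gives P* = 75, Q* = 216.
Demand choke price (Qd = 0): P = 147.
CS = ½(147 − 75)(216) = 7776.

Consumer surplus = 7776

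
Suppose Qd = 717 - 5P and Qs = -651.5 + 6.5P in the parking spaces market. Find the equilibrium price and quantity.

P* = 119, Q* = 122

Set Qd = Qs: 717 - 5P = -651.5 + 6.5P.
1368.5 = 11.5P, so P* = 119.
Q* = 717 − 5(119) = 122.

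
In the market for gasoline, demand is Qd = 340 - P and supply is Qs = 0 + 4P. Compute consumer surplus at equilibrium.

Equilibrium: 340 - P = 0 + 4P gives P* = 68, Q* = 272.
Demand choke price (Qd = 0): P = 340.
CS = ½(340 − 68)(272) = 36992.

Consumer surplus = 36992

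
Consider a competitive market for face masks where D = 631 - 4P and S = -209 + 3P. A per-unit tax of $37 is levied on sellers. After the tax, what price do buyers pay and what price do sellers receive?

Buyers pay 951/7, sellers receive 692/7

Pre-tax equilibrium: P* = 120, Q* = 151.
Tax on sellers shifts supply to S = -209 + 3(P − 37) = -320 + 3P.
631 - 4P = -320 + 3P gives buyer price Pb = 951/7; sellers receive Ps = 951/7 − 37 = 692/7.
New quantity: Q = 631 − 4(951/7) = 613/7.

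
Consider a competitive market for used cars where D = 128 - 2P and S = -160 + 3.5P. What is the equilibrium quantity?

Q* = 256/11

Set D = S: 128 - 2P = -160 + 3.5P.
288 = 5.5P, so P* = 576/11.
Q* = 128 − 2(576/11) = 256/11.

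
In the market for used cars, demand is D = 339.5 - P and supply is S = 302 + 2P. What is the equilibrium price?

P* = 12.5

Set D = S: 339.5 - P = 302 + 2P.
37.5 = 3P, so P* = 12.5.
Q* = 339.5 − 1(12.5) = 327.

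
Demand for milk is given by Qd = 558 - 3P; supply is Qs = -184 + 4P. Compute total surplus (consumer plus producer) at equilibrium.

Equilibrium: 558 - 3P = -184 + 4P gives P* = 106, Q* = 240.
Demand choke price: P = 186; supply starts at P = 46.
CS = ½(186 − 106)(240) = 9600; PS = ½(106 − 46)(240) = 7200.

Total surplus = 16800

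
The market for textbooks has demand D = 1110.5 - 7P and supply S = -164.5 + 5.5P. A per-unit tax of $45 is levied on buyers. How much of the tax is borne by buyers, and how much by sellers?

Buyers bear $19.8, sellers bear $25.2

Pre-tax equilibrium: P* = 102, Q* = 396.5.
Tax on buyers shifts demand to D = 1110.5 − 7(P + 45) = 795.5 - 7P.
795.5 - 7P = -164.5 + 5.5P gives seller price Ps = 76.8; buyers pay Pb = 76.8 + 45 = 121.8.
New quantity: Q = 1110.5 − 7(121.8) = 257.9.
Buyer burden = 121.8 − 102 = 19.8; seller burden = 102 − 76.8 = 25.2.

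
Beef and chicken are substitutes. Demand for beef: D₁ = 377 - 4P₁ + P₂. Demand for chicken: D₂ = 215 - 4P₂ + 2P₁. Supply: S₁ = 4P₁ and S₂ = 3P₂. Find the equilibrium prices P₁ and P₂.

Market 1: 377 - 4P₁ + P₂ = 4P₁ → 8P₁ - P₂ = 377.
Market 2: 7P₂ - 2P₁ = 215.
Eliminating P₂: 7×(1) + 1×(2) gives 54P₁ = 2854, so P₁ = 1427/27.
Back-substitute into (2): P₂ = (215 + 2×1427/27) / 7 = 1237/27.

P₁ = 1427/27, P₂ = 1237/27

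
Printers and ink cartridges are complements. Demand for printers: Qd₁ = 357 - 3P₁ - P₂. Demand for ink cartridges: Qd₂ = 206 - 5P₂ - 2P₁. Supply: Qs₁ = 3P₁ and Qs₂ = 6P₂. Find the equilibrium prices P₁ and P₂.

Market 1: 357 - 3P₁ - P₂ = 3P₁ → 6P₁ + P₂ = 357.
Market 2: 11P₂ + 2P₁ = 206.
Eliminating P₂: 11×(1) − 1×(2) gives 64P₁ = 3721, so P₁ = 58.140625.
Back-substitute into (2): P₂ = (206 − 2×58.140625) / 11 = 8.15625.

P₁ = 58.140625, P₂ = 8.15625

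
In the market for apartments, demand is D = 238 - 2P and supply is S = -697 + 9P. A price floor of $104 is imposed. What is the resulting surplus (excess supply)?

Equilibrium price would be P* = 85, so the floor at 104 binds.
At P = 104: D = 30, S = 239.
Surplus = 239 − 30 = 209.

Surplus = 209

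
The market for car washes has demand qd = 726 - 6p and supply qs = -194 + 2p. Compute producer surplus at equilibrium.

Producer surplus = 324

Equilibrium: 726 - 6p = -194 + 2p gives p* = 115, q* = 36.
Supply starts at p = 97 (where qs = 0).
PS = ½(115 − 97)(36) = 324.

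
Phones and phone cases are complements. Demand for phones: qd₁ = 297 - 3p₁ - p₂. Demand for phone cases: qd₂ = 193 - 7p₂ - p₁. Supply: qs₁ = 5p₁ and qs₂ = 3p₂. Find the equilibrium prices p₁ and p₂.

Market 1: 297 - 3p₁ - p₂ = 5p₁ → 8p₁ + p₂ = 297.
Market 2: 10p₂ + p₁ = 193.
Eliminating p₂: 10×(1) − 1×(2) gives 79p₁ = 2777, so p₁ = 2777/79.
Back-substitute into (2): p₂ = (193 − 1×2777/79) / 10 = 1247/79.

p₁ = 2777/79, p₂ = 1247/79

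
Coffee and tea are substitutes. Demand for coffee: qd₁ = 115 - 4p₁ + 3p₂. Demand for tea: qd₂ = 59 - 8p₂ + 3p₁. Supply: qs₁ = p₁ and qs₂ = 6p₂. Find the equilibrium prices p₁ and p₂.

p₁ = 1787/61, p₂ = 640/61

Market 1: 115 - 4p₁ + 3p₂ = p₁ → 5p₁ - 3p₂ = 115.
Market 2: 14p₂ - 3p₁ = 59.
Eliminating p₂: 14×(1) + 3×(2) gives 61p₁ = 1787, so p₁ = 1787/61.
Back-substitute into (2): p₂ = (59 + 3×1787/61) / 14 = 640/61.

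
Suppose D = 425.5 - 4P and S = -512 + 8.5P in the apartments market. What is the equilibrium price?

P* = 75

Set D = S: 425.5 - 4P = -512 + 8.5P.
937.5 = 12.5P, so P* = 75.
Q* = 425.5 − 4(75) = 125.5.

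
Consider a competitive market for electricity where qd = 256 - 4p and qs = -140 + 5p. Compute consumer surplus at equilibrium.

Consumer surplus = 800

Equilibrium: 256 - 4p = -140 + 5p gives p* = 44, q* = 80.
Demand choke price (qd = 0): p = 64.
CS = ½(64 − 44)(80) = 800.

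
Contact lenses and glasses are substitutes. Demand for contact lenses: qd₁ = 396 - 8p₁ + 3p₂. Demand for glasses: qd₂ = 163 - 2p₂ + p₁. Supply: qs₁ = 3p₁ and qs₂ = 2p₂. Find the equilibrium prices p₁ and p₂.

p₁ = 2073/41, p₂ = 2189/41

Market 1: 396 - 8p₁ + 3p₂ = 3p₁ → 11p₁ - 3p₂ = 396.
Market 2: 4p₂ - p₁ = 163.
Eliminating p₂: 4×(1) + 3×(2) gives 41p₁ = 2073, so p₁ = 2073/41.
Back-substitute into (2): p₂ = (163 + 1×2073/41) / 4 = 2189/41.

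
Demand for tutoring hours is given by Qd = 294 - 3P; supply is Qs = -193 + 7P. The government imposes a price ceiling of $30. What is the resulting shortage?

Shortage = 187

Equilibrium price would be P* = 48.7, so the ceiling at 30 binds.
At P = 30: Qd = 294 − 3(30) = 204, Qs = -193 + 7(30) = 17.
Shortage = 204 − 17 = 187.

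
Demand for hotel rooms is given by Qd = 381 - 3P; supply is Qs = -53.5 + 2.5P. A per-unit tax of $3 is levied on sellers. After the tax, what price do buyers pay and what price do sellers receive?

Buyers pay 884/11, sellers receive 851/11

Pre-tax equilibrium: P* = 79, Q* = 144.
Tax on sellers shifts supply to Qs = -53.5 + 2.5(P − 3) = -61 + 2.5P.
381 - 3P = -61 + 2.5P gives buyer price Pb = 884/11; sellers receive Ps = 884/11 − 3 = 851/11.
New quantity: Q = 381 − 3(884/11) = 1539/11.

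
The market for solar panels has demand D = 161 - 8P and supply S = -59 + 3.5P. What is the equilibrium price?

P* = 440/23

Set D = S: 161 - 8P = -59 + 3.5P.
220 = 11.5P, so P* = 440/23.
Q* = 161 − 8(440/23) = 183/23.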